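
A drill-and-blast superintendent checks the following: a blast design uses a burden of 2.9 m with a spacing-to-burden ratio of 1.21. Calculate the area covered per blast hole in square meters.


10.1761 m^2

First, find the spacing:
Spacing = burden * ratio = 2.9 * 1.21
= 3.509 m
Then, calculate the area:
Area = burden * spacing = 2.9 * 3.509
= 10.1761 m^2


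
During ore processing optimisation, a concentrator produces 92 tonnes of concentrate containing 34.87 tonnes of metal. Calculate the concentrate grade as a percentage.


Grade = (metal in concentrate / concentrate mass) * 100
= (34.87 / 92) * 100
= 0.3790217391 * 100
= 37.9022%

37.9022%


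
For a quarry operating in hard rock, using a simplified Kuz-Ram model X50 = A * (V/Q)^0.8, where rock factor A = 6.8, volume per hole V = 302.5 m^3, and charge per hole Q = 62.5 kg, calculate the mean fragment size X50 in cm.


Compute V/Q:
V/Q = 302.5 / 62.5 = 4.84
Raise to the power 0.8:
(V/Q)^0.8 = 4.84^0.8 = 3.530825783
Multiply by A:
X50 = 6.8 * 3.530825783
= 24.0096 cm

24.0096 cm


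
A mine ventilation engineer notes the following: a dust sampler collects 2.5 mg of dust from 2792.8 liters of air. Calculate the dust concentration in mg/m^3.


Convert liters to m^3: 1 m^3 = 1000 L
Concentration = mass / volume * 1000
= 2.5 / 2792.8 * 1000
= 0.0008951589802 * 1000
= 0.8952 mg/m^3

0.8952 mg/m^3


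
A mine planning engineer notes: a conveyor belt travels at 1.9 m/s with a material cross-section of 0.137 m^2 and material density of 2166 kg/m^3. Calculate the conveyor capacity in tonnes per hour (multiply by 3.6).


2029.7153 t/h

Volumetric flow = speed * area
= 1.9 * 0.137 = 0.2603 m^3/s
Mass flow = volumetric * density
= 0.2603 * 2166 = 563.8098 kg/s
Convert to t/h: multiply by 3.6
Capacity = 563.8098 * 3.6
= 2029.7153 t/h


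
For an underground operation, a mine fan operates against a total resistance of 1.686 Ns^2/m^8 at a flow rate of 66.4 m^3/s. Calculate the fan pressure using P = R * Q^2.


Compute Q^2:
Q^2 = 66.4^2 = 4408.96
Compute pressure:
P = R * Q^2 = 1.686 * 4408.96
= 7433.5066 Pa

7433.5066 Pa


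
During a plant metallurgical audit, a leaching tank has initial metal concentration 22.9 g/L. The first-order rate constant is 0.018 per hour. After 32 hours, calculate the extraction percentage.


43.7858%

Compute the exponent:
-k * t = -0.018 * 32 = -0.576
Remaining concentration:
C = 22.9 * exp(-0.576)
= 22.9 * 0.5621424452
= 12.873062 g/L
Extracted = 22.9 - 12.873062 = 10.026938 g/L
Extraction % = 10.026938 / 22.9 * 100
= 43.7858%


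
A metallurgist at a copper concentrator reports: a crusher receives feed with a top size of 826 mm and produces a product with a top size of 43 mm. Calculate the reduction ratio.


19.2093

Reduction ratio = feed size / product size
= 826 / 43
= 19.2093


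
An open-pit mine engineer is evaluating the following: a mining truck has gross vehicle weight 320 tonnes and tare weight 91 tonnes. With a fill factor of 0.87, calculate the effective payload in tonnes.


Maximum payload = gross - tare
= 320 - 91 = 229 tonnes
Effective payload = max payload * fill factor
= 229 * 0.87
= 199.23 tonnes

199.23 tonnes


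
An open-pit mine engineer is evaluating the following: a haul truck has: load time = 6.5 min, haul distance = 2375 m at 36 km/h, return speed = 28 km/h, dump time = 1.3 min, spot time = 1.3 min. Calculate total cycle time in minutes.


18.1476 min

Convert haul speed to m/min: 36 * 1000/60 = 600 m/min
Haul time = 2375 / 600 = 3.958333333 min
Convert return speed to m/min: 28 * 1000/60 = 466.6666667 m/min
Return time = 2375 / 466.6666667 = 5.089285714 min
Total cycle time:
= 6.5 + 3.958333333 + 1.3 + 5.089285714 + 1.3
= 18.1476 min


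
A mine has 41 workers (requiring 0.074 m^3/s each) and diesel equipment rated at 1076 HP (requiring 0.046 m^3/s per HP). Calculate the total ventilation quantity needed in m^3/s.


Airflow for workers:
Q_people = 41 * 0.074 = 3.034 m^3/s
Airflow for diesel equipment:
Q_diesel = 1076 * 0.046 = 49.496 m^3/s
Total ventilation:
Q_total = 3.034 + 49.496
= 52.53 m^3/s

52.53 m^3/s


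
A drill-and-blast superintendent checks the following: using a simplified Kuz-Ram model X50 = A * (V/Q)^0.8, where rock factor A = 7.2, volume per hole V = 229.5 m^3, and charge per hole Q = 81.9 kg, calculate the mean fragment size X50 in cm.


Compute V/Q:
V/Q = 229.5 / 81.9 = 2.802197802
Raise to the power 0.8:
(V/Q)^0.8 = 2.802197802^0.8 = 2.280336981
Multiply by A:
X50 = 7.2 * 2.280336981
= 16.4184 cm

16.4184 cm


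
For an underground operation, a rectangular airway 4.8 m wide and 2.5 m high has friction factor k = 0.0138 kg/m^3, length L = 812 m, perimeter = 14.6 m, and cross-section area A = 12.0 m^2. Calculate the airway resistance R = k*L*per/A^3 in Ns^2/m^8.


0.0947 Ns^2/m^8

Compute the numerator:
k * L * per = 0.0138 * 812 * 14.6
= 163.60176
Compute the denominator:
A^3 = 12.0^3 = 1728
Resistance:
R = 163.60176 / 1728
= 0.0947 Ns^2/m^8


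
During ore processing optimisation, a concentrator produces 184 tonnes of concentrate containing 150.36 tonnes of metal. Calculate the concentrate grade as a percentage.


81.7174%

Grade = (metal in concentrate / concentrate mass) * 100
= (150.36 / 184) * 100
= 0.817173913 * 100
= 81.7174%


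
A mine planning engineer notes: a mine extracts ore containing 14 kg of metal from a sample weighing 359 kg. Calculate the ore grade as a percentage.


3.8997%

Ore grade = (metal mass / ore mass) * 100
= (14 / 359) * 100
= 0.03899721448 * 100
= 3.8997%


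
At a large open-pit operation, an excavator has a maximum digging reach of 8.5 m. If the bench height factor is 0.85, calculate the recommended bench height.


Bench height = reach * factor
= 8.5 * 0.85
= 7.225 m

7.225 m


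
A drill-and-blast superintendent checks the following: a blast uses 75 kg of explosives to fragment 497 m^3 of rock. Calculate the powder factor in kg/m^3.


Powder factor = explosive mass / rock volume
= 75 / 497
= 0.1509 kg/m^3

0.1509 kg/m^3


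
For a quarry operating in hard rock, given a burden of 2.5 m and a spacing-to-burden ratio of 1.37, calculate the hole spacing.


3.425 m

Spacing = burden * ratio
= 2.5 * 1.37
= 3.425 m


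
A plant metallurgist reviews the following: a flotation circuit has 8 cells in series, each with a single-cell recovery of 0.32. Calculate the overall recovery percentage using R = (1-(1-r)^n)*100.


Complement of single-cell recovery:
1 - r = 1 - 0.32 = 0.68
Raise to power n:
(1 - r)^8 = 0.68^8 = 0.04571632397
Overall recovery:
R = (1 - 0.04571632397) * 100
= 95.4284%

95.4284%


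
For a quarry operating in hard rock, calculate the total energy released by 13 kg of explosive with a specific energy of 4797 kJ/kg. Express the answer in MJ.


Energy = mass * specific_energy / 1000
= 13 * 4797 / 1000
= 62361 / 1000
= 62.361 MJ

62.361 MJ


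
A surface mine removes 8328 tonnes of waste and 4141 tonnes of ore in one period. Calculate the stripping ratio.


Stripping ratio = waste tonnage / ore tonnage
= 8328 / 4141
= 2.0111

2.0111


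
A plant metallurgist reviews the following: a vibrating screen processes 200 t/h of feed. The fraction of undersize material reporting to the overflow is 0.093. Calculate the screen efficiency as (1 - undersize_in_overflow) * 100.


90.7%

Screen efficiency = (1 - fraction of undersize in overflow) * 100
= (1 - 0.093) * 100
= 0.907 * 100
= 90.7%


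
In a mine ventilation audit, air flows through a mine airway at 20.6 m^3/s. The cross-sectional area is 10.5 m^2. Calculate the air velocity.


Velocity = flow rate / cross-sectional area
= 20.6 / 10.5
= 1.9619 m/s

1.9619 m/s


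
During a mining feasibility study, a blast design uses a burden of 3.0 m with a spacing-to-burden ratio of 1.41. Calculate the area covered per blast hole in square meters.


First, find the spacing:
Spacing = burden * ratio = 3.0 * 1.41
= 4.23 m
Then, calculate the area:
Area = burden * spacing = 3.0 * 4.23
= 12.69 m^2

12.69 m^2


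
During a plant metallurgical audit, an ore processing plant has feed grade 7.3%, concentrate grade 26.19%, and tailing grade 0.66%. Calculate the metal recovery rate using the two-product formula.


Using the two-product formula:
R = 100 * c * (f - t) / (f * (c - t))
Numerator = 100 * 26.19 * (7.3 - 0.66)
= 100 * 26.19 * 6.64
= 17390.16
Denominator = 7.3 * (26.19 - 0.66)
= 7.3 * 25.53
= 186.369
R = 17390.16 / 186.369
= 93.3104%

93.3104%


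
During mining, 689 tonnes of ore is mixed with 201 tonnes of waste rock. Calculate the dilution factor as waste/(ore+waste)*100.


22.5843%

Total material = ore + waste
= 689 + 201 = 890 tonnes
Dilution = waste / total * 100
= 201 / 890 * 100
= 0.2258426966 * 100
= 22.5843%


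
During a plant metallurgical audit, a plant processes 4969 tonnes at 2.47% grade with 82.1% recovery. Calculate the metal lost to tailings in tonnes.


21.9694 tonnes

Total metal in feed:
= 4969 * 2.47 / 100 = 122.7343 tonnes
Metal recovered:
= 122.7343 * 82.1 / 100 = 100.7648603 tonnes
Metal lost to tailings:
= 122.7343 - 100.7648603
= 21.9694 tonnes


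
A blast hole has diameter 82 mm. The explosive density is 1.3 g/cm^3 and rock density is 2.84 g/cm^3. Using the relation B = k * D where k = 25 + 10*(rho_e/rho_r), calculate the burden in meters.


First, compute k:
rho_e / rho_r = 1.3 / 2.84 = 0.4577464789
k = 25 + 10 * 0.4577464789 = 29.57746479
Then, compute burden:
B = k * D / 1000 = 29.57746479 * 82 / 1000
= 2425.352113 / 1000
= 2.4254 m

2.4254 m


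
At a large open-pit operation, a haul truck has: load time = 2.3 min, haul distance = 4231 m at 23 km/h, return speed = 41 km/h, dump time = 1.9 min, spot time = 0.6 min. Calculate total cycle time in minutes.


Convert haul speed to m/min: 23 * 1000/60 = 383.3333333 m/min
Haul time = 4231 / 383.3333333 = 11.0373913 min
Convert return speed to m/min: 41 * 1000/60 = 683.3333333 m/min
Return time = 4231 / 683.3333333 = 6.191707317 min
Total cycle time:
= 2.3 + 11.0373913 + 1.9 + 6.191707317 + 0.6
= 22.0291 min

22.0291 min


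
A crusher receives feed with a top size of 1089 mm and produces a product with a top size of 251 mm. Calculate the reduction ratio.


Reduction ratio = feed size / product size
= 1089 / 251
= 4.3386

4.3386


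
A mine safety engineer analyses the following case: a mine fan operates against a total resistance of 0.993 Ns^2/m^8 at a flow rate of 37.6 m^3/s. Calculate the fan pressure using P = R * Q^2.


Compute Q^2:
Q^2 = 37.6^2 = 1413.76
Compute pressure:
P = R * Q^2 = 0.993 * 1413.76
= 1403.8637 Pa

1403.8637 Pa


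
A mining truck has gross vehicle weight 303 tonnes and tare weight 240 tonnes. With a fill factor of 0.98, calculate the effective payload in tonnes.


61.74 tonnes

Maximum payload = gross - tare
= 303 - 240 = 63 tonnes
Effective payload = max payload * fill factor
= 63 * 0.98
= 61.74 tonnes


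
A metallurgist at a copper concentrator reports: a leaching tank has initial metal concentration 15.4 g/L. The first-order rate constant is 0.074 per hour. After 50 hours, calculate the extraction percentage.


Compute the exponent:
-k * t = -0.074 * 50 = -3.7
Remaining concentration:
C = 15.4 * exp(-3.7)
= 15.4 * 0.02472352647
= 0.3807423076 g/L
Extracted = 15.4 - 0.3807423076 = 15.01925769 g/L
Extraction % = 15.01925769 / 15.4 * 100
= 97.5276%

97.5276%


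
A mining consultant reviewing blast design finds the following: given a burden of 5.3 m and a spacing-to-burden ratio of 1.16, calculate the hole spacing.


6.148 m

Spacing = burden * ratio
= 5.3 * 1.16
= 6.148 m


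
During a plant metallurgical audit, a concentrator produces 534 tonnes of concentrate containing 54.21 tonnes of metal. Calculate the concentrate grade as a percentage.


10.1517%

Grade = (metal in concentrate / concentrate mass) * 100
= (54.21 / 534) * 100
= 0.1015168539 * 100
= 10.1517%


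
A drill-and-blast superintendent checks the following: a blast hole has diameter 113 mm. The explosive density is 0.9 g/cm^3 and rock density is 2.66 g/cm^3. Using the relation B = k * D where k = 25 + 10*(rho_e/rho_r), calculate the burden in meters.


First, compute k:
rho_e / rho_r = 0.9 / 2.66 = 0.3383458647
k = 25 + 10 * 0.3383458647 = 28.38345865
Then, compute burden:
B = k * D / 1000 = 28.38345865 * 113 / 1000
= 3207.330827 / 1000
= 3.2073 m

3.2073 m


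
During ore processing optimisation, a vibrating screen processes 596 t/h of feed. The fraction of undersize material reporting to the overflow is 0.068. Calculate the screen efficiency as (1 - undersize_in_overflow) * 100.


Screen efficiency = (1 - fraction of undersize in overflow) * 100
= (1 - 0.068) * 100
= 0.932 * 100
= 93.2%

93.2%


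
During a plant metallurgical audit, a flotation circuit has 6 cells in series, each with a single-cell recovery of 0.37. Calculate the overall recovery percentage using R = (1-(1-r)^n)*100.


93.7476%

Complement of single-cell recovery:
1 - r = 1 - 0.37 = 0.63
Raise to power n:
(1 - r)^6 = 0.63^6 = 0.06252350221
Overall recovery:
R = (1 - 0.06252350221) * 100
= 93.7476%


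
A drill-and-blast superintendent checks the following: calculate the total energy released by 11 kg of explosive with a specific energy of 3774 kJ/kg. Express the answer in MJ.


Energy = mass * specific_energy / 1000
= 11 * 3774 / 1000
= 41514 / 1000
= 41.514 MJ

41.514 MJ


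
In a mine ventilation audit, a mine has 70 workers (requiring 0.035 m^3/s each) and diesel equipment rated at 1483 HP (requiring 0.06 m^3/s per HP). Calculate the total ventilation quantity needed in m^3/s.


Airflow for workers:
Q_people = 70 * 0.035 = 2.45 m^3/s
Airflow for diesel equipment:
Q_diesel = 1483 * 0.06 = 88.98 m^3/s
Total ventilation:
Q_total = 2.45 + 88.98
= 91.43 m^3/s

91.43 m^3/s


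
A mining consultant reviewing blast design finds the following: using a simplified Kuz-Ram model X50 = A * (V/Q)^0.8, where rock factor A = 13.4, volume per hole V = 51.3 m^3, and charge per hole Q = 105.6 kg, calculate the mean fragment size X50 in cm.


7.5209 cm

Compute V/Q:
V/Q = 51.3 / 105.6 = 0.4857954545
Raise to the power 0.8:
(V/Q)^0.8 = 0.4857954545^0.8 = 0.5612582755
Multiply by A:
X50 = 13.4 * 0.5612582755
= 7.5209 cm


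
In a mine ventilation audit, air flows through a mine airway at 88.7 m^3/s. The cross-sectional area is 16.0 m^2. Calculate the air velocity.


Velocity = flow rate / cross-sectional area
= 88.7 / 16.0
= 5.5438 m/s

5.5438 m/s


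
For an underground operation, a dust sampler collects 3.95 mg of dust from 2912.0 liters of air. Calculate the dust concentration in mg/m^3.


1.3565 mg/m^3

Convert liters to m^3: 1 m^3 = 1000 L
Concentration = mass / volume * 1000
= 3.95 / 2912.0 * 1000
= 0.001356456044 * 1000
= 1.3565 mg/m^3


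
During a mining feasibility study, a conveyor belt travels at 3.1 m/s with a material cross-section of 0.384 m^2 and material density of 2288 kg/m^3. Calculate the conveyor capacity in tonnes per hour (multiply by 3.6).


9805.0867 t/h

Volumetric flow = speed * area
= 3.1 * 0.384 = 1.1904 m^3/s
Mass flow = volumetric * density
= 1.1904 * 2288 = 2723.6352 kg/s
Convert to t/h: multiply by 3.6
Capacity = 2723.6352 * 3.6
= 9805.0867 t/h


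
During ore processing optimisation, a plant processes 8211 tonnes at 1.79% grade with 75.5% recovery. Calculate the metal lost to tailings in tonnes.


36.0093 tonnes

Total metal in feed:
= 8211 * 1.79 / 100 = 146.9769 tonnes
Metal recovered:
= 146.9769 * 75.5 / 100 = 110.9675595 tonnes
Metal lost to tailings:
= 146.9769 - 110.9675595
= 36.0093 tonnes


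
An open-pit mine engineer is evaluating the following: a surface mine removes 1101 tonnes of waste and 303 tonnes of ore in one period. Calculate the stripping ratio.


3.6337

Stripping ratio = waste tonnage / ore tonnage
= 1101 / 303
= 3.6337


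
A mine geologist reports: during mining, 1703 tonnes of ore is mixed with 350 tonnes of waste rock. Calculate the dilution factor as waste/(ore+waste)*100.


17.0482%

Total material = ore + waste
= 1703 + 350 = 2053 tonnes
Dilution = waste / total * 100
= 350 / 2053 * 100
= 0.1704822211 * 100
= 17.0482%


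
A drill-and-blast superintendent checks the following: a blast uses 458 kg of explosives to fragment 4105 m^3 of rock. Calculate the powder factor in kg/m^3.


Powder factor = explosive mass / rock volume
= 458 / 4105
= 0.1116 kg/m^3

0.1116 kg/m^3


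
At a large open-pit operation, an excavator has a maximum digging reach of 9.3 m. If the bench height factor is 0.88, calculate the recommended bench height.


Bench height = reach * factor
= 9.3 * 0.88
= 8.184 m

8.184 m


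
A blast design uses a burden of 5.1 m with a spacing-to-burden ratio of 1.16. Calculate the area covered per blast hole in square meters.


30.1716 m^2

First, find the spacing:
Spacing = burden * ratio = 5.1 * 1.16
= 5.916 m
Then, calculate the area:
Area = burden * spacing = 5.1 * 5.916
= 30.1716 m^2


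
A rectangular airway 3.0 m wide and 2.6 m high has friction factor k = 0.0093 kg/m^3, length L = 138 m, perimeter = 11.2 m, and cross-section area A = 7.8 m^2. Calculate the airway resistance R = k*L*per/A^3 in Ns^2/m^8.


Compute the numerator:
k * L * per = 0.0093 * 138 * 11.2
= 14.37408
Compute the denominator:
A^3 = 7.8^3 = 474.552
Resistance:
R = 14.37408 / 474.552
= 0.0303 Ns^2/m^8

0.0303 Ns^2/m^8


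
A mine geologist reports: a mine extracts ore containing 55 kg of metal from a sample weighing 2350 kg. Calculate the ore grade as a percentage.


Ore grade = (metal mass / ore mass) * 100
= (55 / 2350) * 100
= 0.02340425532 * 100
= 2.3404%

2.3404%


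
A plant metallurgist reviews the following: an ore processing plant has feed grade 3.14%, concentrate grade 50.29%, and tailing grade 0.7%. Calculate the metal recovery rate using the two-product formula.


78.8039%

Using the two-product formula:
R = 100 * c * (f - t) / (f * (c - t))
Numerator = 100 * 50.29 * (3.14 - 0.7)
= 100 * 50.29 * 2.44
= 12270.76
Denominator = 3.14 * (50.29 - 0.7)
= 3.14 * 49.59
= 155.7126
R = 12270.76 / 155.7126
= 78.8039%


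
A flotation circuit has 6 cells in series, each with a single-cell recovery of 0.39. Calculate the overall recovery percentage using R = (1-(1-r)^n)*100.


Complement of single-cell recovery:
1 - r = 1 - 0.39 = 0.61
Raise to power n:
(1 - r)^6 = 0.61^6 = 0.05152037436
Overall recovery:
R = (1 - 0.05152037436) * 100
= 94.848%

94.848%


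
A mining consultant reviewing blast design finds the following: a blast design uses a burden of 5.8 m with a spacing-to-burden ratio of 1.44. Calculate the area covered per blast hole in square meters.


48.4416 m^2

First, find the spacing:
Spacing = burden * ratio = 5.8 * 1.44
= 8.352 m
Then, calculate the area:
Area = burden * spacing = 5.8 * 8.352
= 48.4416 m^2


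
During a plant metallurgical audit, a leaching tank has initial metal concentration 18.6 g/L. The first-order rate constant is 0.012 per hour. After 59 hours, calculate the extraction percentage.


Compute the exponent:
-k * t = -0.012 * 59 = -0.708
Remaining concentration:
C = 18.6 * exp(-0.708)
= 18.6 * 0.4926284698
= 9.162889538 g/L
Extracted = 18.6 - 9.162889538 = 9.437110462 g/L
Extraction % = 9.437110462 / 18.6 * 100
= 50.7372%

50.7372%


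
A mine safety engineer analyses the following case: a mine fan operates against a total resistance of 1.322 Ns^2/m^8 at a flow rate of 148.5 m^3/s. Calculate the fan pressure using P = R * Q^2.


Compute Q^2:
Q^2 = 148.5^2 = 22052.25
Compute pressure:
P = R * Q^2 = 1.322 * 22052.25
= 29153.0745 Pa

29153.0745 Pa


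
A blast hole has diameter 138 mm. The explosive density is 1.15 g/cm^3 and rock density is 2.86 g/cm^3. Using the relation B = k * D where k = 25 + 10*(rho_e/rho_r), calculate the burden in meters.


4.0049 m

First, compute k:
rho_e / rho_r = 1.15 / 2.86 = 0.4020979021
k = 25 + 10 * 0.4020979021 = 29.02097902
Then, compute burden:
B = k * D / 1000 = 29.02097902 * 138 / 1000
= 4004.895105 / 1000
= 4.0049 m


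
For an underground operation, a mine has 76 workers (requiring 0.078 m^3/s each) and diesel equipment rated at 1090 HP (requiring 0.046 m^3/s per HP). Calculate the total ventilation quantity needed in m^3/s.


56.068 m^3/s

Airflow for workers:
Q_people = 76 * 0.078 = 5.928 m^3/s
Airflow for diesel equipment:
Q_diesel = 1090 * 0.046 = 50.14 m^3/s
Total ventilation:
Q_total = 5.928 + 50.14
= 56.068 m^3/s


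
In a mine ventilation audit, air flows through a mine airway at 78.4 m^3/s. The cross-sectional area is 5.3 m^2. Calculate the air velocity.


Velocity = flow rate / cross-sectional area
= 78.4 / 5.3
= 14.7925 m/s

14.7925 m/s


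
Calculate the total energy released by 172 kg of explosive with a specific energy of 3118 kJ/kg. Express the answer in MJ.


Energy = mass * specific_energy / 1000
= 172 * 3118 / 1000
= 536296 / 1000
= 536.296 MJ

536.296 MJ


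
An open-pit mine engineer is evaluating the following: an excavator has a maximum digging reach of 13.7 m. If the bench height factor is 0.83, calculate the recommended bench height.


11.371 m

Bench height = reach * factor
= 13.7 * 0.83
= 11.371 m


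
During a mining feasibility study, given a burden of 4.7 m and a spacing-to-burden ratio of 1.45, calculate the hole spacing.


Spacing = burden * ratio
= 4.7 * 1.45
= 6.815 m

6.815 m


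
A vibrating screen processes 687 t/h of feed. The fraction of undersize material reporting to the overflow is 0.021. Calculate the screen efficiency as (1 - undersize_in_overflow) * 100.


Screen efficiency = (1 - fraction of undersize in overflow) * 100
= (1 - 0.021) * 100
= 0.979 * 100
= 97.9%

97.9%


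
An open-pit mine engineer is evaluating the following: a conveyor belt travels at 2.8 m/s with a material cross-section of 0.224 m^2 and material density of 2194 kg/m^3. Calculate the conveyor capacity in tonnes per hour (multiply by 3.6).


Volumetric flow = speed * area
= 2.8 * 0.224 = 0.6272 m^3/s
Mass flow = volumetric * density
= 0.6272 * 2194 = 1376.0768 kg/s
Convert to t/h: multiply by 3.6
Capacity = 1376.0768 * 3.6
= 4953.8765 t/h

4953.8765 t/h


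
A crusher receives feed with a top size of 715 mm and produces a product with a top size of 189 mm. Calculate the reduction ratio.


Reduction ratio = feed size / product size
= 715 / 189
= 3.7831

3.7831


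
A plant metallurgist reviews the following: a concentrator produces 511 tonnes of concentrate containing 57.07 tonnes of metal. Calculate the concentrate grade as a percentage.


11.1683%

Grade = (metal in concentrate / concentrate mass) * 100
= (57.07 / 511) * 100
= 0.1116829746 * 100
= 11.1683%


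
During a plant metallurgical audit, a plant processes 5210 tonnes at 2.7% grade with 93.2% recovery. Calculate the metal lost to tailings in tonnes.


Total metal in feed:
= 5210 * 2.7 / 100 = 140.67 tonnes
Metal recovered:
= 140.67 * 93.2 / 100 = 131.10444 tonnes
Metal lost to tailings:
= 140.67 - 131.10444
= 9.5656 tonnes

9.5656 tonnes


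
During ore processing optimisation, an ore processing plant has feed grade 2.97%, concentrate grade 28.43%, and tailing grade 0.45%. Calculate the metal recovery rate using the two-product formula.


Using the two-product formula:
R = 100 * c * (f - t) / (f * (c - t))
Numerator = 100 * 28.43 * (2.97 - 0.45)
= 100 * 28.43 * 2.52
= 7164.36
Denominator = 2.97 * (28.43 - 0.45)
= 2.97 * 27.98
= 83.1006
R = 7164.36 / 83.1006
= 86.2131%

86.2131%


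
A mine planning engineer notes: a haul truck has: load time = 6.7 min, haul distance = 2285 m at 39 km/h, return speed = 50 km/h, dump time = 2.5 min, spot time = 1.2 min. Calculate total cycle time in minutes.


16.6574 min

Convert haul speed to m/min: 39 * 1000/60 = 650 m/min
Haul time = 2285 / 650 = 3.515384615 min
Convert return speed to m/min: 50 * 1000/60 = 833.3333333 m/min
Return time = 2285 / 833.3333333 = 2.742 min
Total cycle time:
= 6.7 + 3.515384615 + 2.5 + 2.742 + 1.2
= 16.6574 min


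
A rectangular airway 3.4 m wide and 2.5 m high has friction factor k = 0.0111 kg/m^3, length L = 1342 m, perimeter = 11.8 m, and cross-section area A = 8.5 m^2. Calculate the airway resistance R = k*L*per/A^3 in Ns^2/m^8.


0.2862 Ns^2/m^8

Compute the numerator:
k * L * per = 0.0111 * 1342 * 11.8
= 175.77516
Compute the denominator:
A^3 = 8.5^3 = 614.125
Resistance:
R = 175.77516 / 614.125
= 0.2862 Ns^2/m^8


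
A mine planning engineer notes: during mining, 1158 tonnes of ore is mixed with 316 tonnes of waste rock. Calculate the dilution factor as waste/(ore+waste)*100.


Total material = ore + waste
= 1158 + 316 = 1474 tonnes
Dilution = waste / total * 100
= 316 / 1474 * 100
= 0.2143826323 * 100
= 21.4383%

21.4383%


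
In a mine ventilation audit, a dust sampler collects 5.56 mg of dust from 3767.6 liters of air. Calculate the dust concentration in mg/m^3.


Convert liters to m^3: 1 m^3 = 1000 L
Concentration = mass / volume * 1000
= 5.56 / 3767.6 * 1000
= 0.001475740524 * 1000
= 1.4757 mg/m^3

1.4757 mg/m^3


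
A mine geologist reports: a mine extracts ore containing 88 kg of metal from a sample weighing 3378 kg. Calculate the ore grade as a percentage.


Ore grade = (metal mass / ore mass) * 100
= (88 / 3378) * 100
= 0.0260509177 * 100
= 2.6051%

2.6051%


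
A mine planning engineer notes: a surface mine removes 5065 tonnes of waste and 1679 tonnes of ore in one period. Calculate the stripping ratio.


Stripping ratio = waste tonnage / ore tonnage
= 5065 / 1679
= 3.0167

3.0167


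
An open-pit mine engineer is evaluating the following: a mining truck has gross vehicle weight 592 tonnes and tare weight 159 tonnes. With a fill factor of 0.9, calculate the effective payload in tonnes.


Maximum payload = gross - tare
= 592 - 159 = 433 tonnes
Effective payload = max payload * fill factor
= 433 * 0.9
= 389.7 tonnes

389.7 tonnes


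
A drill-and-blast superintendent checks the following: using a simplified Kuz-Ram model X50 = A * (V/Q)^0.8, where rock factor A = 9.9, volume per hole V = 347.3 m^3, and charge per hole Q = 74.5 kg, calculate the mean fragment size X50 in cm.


33.9214 cm

Compute V/Q:
V/Q = 347.3 / 74.5 = 4.661744966
Raise to the power 0.8:
(V/Q)^0.8 = 4.661744966^0.8 = 3.426405894
Multiply by A:
X50 = 9.9 * 3.426405894
= 33.9214 cm


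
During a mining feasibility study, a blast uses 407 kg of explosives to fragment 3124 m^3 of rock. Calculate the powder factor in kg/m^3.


0.1303 kg/m^3

Powder factor = explosive mass / rock volume
= 407 / 3124
= 0.1303 kg/m^3


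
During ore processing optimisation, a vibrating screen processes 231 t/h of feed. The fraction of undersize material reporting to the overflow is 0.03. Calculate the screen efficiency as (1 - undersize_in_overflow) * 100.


97.0%

Screen efficiency = (1 - fraction of undersize in overflow) * 100
= (1 - 0.03) * 100
= 0.97 * 100
= 97.0%


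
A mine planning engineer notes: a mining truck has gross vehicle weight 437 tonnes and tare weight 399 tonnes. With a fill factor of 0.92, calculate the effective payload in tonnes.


34.96 tonnes

Maximum payload = gross - tare
= 437 - 399 = 38 tonnes
Effective payload = max payload * fill factor
= 38 * 0.92
= 34.96 tonnes


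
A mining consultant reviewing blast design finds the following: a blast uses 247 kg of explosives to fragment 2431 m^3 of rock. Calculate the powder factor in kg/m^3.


Powder factor = explosive mass / rock volume
= 247 / 2431
= 0.1016 kg/m^3

0.1016 kg/m^3


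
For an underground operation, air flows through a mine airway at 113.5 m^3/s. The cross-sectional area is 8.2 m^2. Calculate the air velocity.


13.8415 m/s

Velocity = flow rate / cross-sectional area
= 113.5 / 8.2
= 13.8415 m/s


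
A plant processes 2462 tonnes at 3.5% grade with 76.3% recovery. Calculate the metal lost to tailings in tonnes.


Total metal in feed:
= 2462 * 3.5 / 100 = 86.17 tonnes
Metal recovered:
= 86.17 * 76.3 / 100 = 65.74771 tonnes
Metal lost to tailings:
= 86.17 - 65.74771
= 20.4223 tonnes

20.4223 tonnes


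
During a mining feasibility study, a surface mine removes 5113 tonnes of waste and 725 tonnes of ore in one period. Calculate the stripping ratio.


7.0524

Stripping ratio = waste tonnage / ore tonnage
= 5113 / 725
= 7.0524


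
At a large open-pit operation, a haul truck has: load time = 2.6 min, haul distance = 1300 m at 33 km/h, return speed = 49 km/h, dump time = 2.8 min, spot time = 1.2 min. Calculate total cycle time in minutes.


Convert haul speed to m/min: 33 * 1000/60 = 550 m/min
Haul time = 1300 / 550 = 2.363636364 min
Convert return speed to m/min: 49 * 1000/60 = 816.6666667 m/min
Return time = 1300 / 816.6666667 = 1.591836735 min
Total cycle time:
= 2.6 + 2.363636364 + 2.8 + 1.591836735 + 1.2
= 10.5555 min

10.5555 min


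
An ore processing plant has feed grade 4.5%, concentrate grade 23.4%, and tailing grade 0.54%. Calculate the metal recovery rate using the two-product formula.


Using the two-product formula:
R = 100 * c * (f - t) / (f * (c - t))
Numerator = 100 * 23.4 * (4.5 - 0.54)
= 100 * 23.4 * 3.96
= 9266.4
Denominator = 4.5 * (23.4 - 0.54)
= 4.5 * 22.86
= 102.87
R = 9266.4 / 102.87
= 90.0787%

90.0787%


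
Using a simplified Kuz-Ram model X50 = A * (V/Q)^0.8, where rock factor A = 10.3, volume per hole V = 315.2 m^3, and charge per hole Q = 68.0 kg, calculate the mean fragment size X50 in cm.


35.1317 cm

Compute V/Q:
V/Q = 315.2 / 68.0 = 4.635294118
Raise to the power 0.8:
(V/Q)^0.8 = 4.635294118^0.8 = 3.410843844
Multiply by A:
X50 = 10.3 * 3.410843844
= 35.1317 cm


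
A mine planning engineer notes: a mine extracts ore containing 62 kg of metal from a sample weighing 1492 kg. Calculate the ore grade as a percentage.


Ore grade = (metal mass / ore mass) * 100
= (62 / 1492) * 100
= 0.04155495979 * 100
= 4.1555%

4.1555%


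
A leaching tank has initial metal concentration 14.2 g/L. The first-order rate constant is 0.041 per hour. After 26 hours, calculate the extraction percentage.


65.5617%

Compute the exponent:
-k * t = -0.041 * 26 = -1.066
Remaining concentration:
C = 14.2 * exp(-1.066)
= 14.2 * 0.3443832992
= 4.890242849 g/L
Extracted = 14.2 - 4.890242849 = 9.309757151 g/L
Extraction % = 9.309757151 / 14.2 * 100
= 65.5617%


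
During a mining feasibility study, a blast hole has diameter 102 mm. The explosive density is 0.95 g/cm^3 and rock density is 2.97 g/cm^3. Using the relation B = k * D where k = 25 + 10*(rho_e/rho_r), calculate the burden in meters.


2.8763 m

First, compute k:
rho_e / rho_r = 0.95 / 2.97 = 0.3198653199
k = 25 + 10 * 0.3198653199 = 28.1986532
Then, compute burden:
B = k * D / 1000 = 28.1986532 * 102 / 1000
= 2876.262626 / 1000
= 2.8763 m


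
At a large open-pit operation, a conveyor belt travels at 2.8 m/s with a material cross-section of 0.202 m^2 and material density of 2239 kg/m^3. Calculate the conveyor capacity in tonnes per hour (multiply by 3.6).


4558.9622 t/h

Volumetric flow = speed * area
= 2.8 * 0.202 = 0.5656 m^3/s
Mass flow = volumetric * density
= 0.5656 * 2239 = 1266.3784 kg/s
Convert to t/h: multiply by 3.6
Capacity = 1266.3784 * 3.6
= 4558.9622 t/h


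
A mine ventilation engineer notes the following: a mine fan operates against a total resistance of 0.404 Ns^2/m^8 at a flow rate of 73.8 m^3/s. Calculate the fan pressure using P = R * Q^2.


2200.3618 Pa

Compute Q^2:
Q^2 = 73.8^2 = 5446.44
Compute pressure:
P = R * Q^2 = 0.404 * 5446.44
= 2200.3618 Pa


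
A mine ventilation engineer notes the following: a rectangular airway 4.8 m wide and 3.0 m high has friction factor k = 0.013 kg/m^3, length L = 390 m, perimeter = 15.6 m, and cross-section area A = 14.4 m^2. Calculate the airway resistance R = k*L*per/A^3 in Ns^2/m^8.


0.0265 Ns^2/m^8

Compute the numerator:
k * L * per = 0.013 * 390 * 15.6
= 79.092
Compute the denominator:
A^3 = 14.4^3 = 2985.984
Resistance:
R = 79.092 / 2985.984
= 0.0265 Ns^2/m^8


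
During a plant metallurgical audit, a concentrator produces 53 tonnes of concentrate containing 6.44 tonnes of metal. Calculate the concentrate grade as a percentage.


12.1509%

Grade = (metal in concentrate / concentrate mass) * 100
= (6.44 / 53) * 100
= 0.121509434 * 100
= 12.1509%


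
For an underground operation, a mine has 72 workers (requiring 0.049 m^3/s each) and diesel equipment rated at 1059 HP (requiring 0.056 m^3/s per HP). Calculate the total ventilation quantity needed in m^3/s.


62.832 m^3/s

Airflow for workers:
Q_people = 72 * 0.049 = 3.528 m^3/s
Airflow for diesel equipment:
Q_diesel = 1059 * 0.056 = 59.304 m^3/s
Total ventilation:
Q_total = 3.528 + 59.304
= 62.832 m^3/s


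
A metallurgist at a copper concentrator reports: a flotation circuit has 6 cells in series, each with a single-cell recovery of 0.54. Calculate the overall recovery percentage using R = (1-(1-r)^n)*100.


99.0526%

Complement of single-cell recovery:
1 - r = 1 - 0.54 = 0.46
Raise to power n:
(1 - r)^6 = 0.46^6 = 0.009474296896
Overall recovery:
R = (1 - 0.009474296896) * 100
= 99.0526%


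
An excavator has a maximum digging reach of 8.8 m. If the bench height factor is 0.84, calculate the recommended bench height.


Bench height = reach * factor
= 8.8 * 0.84
= 7.392 m

7.392 m


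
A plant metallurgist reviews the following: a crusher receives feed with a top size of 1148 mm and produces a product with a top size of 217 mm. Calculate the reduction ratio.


5.2903

Reduction ratio = feed size / product size
= 1148 / 217
= 5.2903


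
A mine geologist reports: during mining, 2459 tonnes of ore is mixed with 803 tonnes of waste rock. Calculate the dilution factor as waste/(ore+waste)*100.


24.6168%

Total material = ore + waste
= 2459 + 803 = 3262 tonnes
Dilution = waste / total * 100
= 803 / 3262 * 100
= 0.2461679951 * 100
= 24.6168%


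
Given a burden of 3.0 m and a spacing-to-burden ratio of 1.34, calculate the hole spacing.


Spacing = burden * ratio
= 3.0 * 1.34
= 4.02 m

4.02 m


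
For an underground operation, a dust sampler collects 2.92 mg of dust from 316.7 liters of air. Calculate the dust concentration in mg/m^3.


9.2201 mg/m^3

Convert liters to m^3: 1 m^3 = 1000 L
Concentration = mass / volume * 1000
= 2.92 / 316.7 * 1000
= 0.009220082097 * 1000
= 9.2201 mg/m^3


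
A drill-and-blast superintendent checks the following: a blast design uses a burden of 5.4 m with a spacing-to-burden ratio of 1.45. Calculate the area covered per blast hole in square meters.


First, find the spacing:
Spacing = burden * ratio = 5.4 * 1.45
= 7.83 m
Then, calculate the area:
Area = burden * spacing = 5.4 * 7.83
= 42.282 m^2

42.282 m^2


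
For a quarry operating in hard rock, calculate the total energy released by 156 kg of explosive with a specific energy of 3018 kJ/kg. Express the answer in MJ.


470.808 MJ

Energy = mass * specific_energy / 1000
= 156 * 3018 / 1000
= 470808 / 1000
= 470.808 MJ


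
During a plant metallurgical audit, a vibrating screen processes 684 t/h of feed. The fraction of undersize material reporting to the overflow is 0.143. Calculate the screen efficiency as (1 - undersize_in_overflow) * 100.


Screen efficiency = (1 - fraction of undersize in overflow) * 100
= (1 - 0.143) * 100
= 0.857 * 100
= 85.7%

85.7%


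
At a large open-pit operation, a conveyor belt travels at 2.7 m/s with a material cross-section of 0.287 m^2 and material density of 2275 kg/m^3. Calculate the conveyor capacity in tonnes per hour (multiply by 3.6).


Volumetric flow = speed * area
= 2.7 * 0.287 = 0.7749 m^3/s
Mass flow = volumetric * density
= 0.7749 * 2275 = 1762.8975 kg/s
Convert to t/h: multiply by 3.6
Capacity = 1762.8975 * 3.6
= 6346.431 t/h

6346.431 t/h


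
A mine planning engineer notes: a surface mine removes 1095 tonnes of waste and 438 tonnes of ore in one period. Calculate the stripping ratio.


2.5

Stripping ratio = waste tonnage / ore tonnage
= 1095 / 438
= 2.5


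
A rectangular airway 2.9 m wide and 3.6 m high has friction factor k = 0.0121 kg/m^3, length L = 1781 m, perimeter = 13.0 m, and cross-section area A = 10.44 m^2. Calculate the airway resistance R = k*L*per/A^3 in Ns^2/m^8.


Compute the numerator:
k * L * per = 0.0121 * 1781 * 13.0
= 280.1513
Compute the denominator:
A^3 = 10.44^3 = 1137.893184
Resistance:
R = 280.1513 / 1137.893184
= 0.2462 Ns^2/m^8

0.2462 Ns^2/m^8


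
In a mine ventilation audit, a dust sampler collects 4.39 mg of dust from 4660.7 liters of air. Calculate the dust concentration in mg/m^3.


Convert liters to m^3: 1 m^3 = 1000 L
Concentration = mass / volume * 1000
= 4.39 / 4660.7 * 1000
= 0.0009419185959 * 1000
= 0.9419 mg/m^3

0.9419 mg/m^3


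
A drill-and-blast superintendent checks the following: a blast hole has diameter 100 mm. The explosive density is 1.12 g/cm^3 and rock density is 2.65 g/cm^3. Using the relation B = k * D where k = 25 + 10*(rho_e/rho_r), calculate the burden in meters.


First, compute k:
rho_e / rho_r = 1.12 / 2.65 = 0.4226415094
k = 25 + 10 * 0.4226415094 = 29.22641509
Then, compute burden:
B = k * D / 1000 = 29.22641509 * 100 / 1000
= 2922.641509 / 1000
= 2.9226 m

2.9226 m


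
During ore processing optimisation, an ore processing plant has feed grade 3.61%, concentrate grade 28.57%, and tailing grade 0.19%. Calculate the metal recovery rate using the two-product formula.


Using the two-product formula:
R = 100 * c * (f - t) / (f * (c - t))
Numerator = 100 * 28.57 * (3.61 - 0.19)
= 100 * 28.57 * 3.42
= 9770.94
Denominator = 3.61 * (28.57 - 0.19)
= 3.61 * 28.38
= 102.4518
R = 9770.94 / 102.4518
= 95.3711%

95.3711%


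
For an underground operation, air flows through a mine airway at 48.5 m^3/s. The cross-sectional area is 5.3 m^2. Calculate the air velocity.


Velocity = flow rate / cross-sectional area
= 48.5 / 5.3
= 9.1509 m/s

9.1509 m/s


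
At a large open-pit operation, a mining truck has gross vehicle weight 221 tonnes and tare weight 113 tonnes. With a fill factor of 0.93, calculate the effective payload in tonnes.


Maximum payload = gross - tare
= 221 - 113 = 108 tonnes
Effective payload = max payload * fill factor
= 108 * 0.93
= 100.44 tonnes

100.44 tonnes


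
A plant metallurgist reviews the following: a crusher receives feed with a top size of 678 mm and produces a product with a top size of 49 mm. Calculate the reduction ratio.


Reduction ratio = feed size / product size
= 678 / 49
= 13.8367

13.8367


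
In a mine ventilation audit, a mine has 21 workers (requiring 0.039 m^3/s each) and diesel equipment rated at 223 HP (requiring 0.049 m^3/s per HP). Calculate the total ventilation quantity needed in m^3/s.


11.746 m^3/s

Airflow for workers:
Q_people = 21 * 0.039 = 0.819 m^3/s
Airflow for diesel equipment:
Q_diesel = 223 * 0.049 = 10.927 m^3/s
Total ventilation:
Q_total = 0.819 + 10.927
= 11.746 m^3/s


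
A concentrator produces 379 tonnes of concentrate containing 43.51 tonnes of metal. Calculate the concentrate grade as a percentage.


11.4802%

Grade = (metal in concentrate / concentrate mass) * 100
= (43.51 / 379) * 100
= 0.1148021108 * 100
= 11.4802%


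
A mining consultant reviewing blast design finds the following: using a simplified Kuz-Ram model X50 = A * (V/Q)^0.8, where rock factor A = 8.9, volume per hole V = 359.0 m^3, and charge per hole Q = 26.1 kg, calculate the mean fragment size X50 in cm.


72.4691 cm

Compute V/Q:
V/Q = 359.0 / 26.1 = 13.75478927
Raise to the power 0.8:
(V/Q)^0.8 = 13.75478927^0.8 = 8.142600977
Multiply by A:
X50 = 8.9 * 8.142600977
= 72.4691 cm


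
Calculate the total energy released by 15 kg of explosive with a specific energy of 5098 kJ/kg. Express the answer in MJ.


Energy = mass * specific_energy / 1000
= 15 * 5098 / 1000
= 76470 / 1000
= 76.47 MJ

76.47 MJ


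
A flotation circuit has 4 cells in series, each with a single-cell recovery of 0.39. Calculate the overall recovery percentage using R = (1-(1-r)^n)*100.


Complement of single-cell recovery:
1 - r = 1 - 0.39 = 0.61
Raise to power n:
(1 - r)^4 = 0.61^4 = 0.13845841
Overall recovery:
R = (1 - 0.13845841) * 100
= 86.1542%

86.1542%
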